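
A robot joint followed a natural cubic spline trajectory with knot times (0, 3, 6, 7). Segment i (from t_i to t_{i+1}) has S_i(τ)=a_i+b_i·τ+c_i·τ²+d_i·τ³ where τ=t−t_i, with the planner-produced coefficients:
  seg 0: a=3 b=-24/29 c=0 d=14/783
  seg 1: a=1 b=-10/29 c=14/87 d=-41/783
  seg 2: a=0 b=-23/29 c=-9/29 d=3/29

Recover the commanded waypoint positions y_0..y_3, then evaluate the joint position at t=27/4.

y_0 = S_0(0) = a_0 = 3
y_1 = S_1(0) = a_1 = 1
y_2 = S_2(0) = a_2 = 0
y_3 = S_2(1) = -1
t_q=27/4 is in segment 2 (τ=3/4); S_2(τ)=-1347/1856

y_0=3 y_1=1 y_2=0 y_3=-1
S(27/4) = -1347/1856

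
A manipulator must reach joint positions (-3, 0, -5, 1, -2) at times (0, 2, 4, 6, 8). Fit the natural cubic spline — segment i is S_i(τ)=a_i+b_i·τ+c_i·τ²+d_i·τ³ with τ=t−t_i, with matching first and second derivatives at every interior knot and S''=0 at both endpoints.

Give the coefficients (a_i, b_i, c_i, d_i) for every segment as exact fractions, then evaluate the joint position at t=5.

Δ: Δ0=3/2, Δ1=-5/2, Δ2=3, Δ3=-3/2
row 1: diag=8, rhs=-24; c'=1/4, d'=-3
row 2: denom=8−2·1/4=15/2; d'=(33−2·-3)/(15/2)=26/5
row 3: denom=8−2·4/15=112/15; d'=(-27−2·26/5)/(112/15)=-561/112
back: M3=-561/112
back: M2=26/5−4/15·-561/112=183/28
back: M1=-3−1/4·183/28=-519/112
M: M0=0, M1=-519/112, M2=183/28, M3=-561/112, M4=0
seg 0: a=-3, c=M0/2=0, d=(M1−M0)/(6·2)=-173/448, b=Δ0−h0·(2M0+M1)/6=341/112
seg 1: a=0, c=M1/2=-519/224, d=(M2−M1)/(6·2)=417/448, b=Δ1−h1·(2M1+M2)/6=-89/56
seg 2: a=-5, c=M2/2=183/56, d=(M3−M2)/(6·2)=-431/448, b=Δ2−h2·(2M2+M3)/6=5/16
seg 3: a=1, c=M3/2=-561/224, d=(M4−M3)/(6·2)=187/448, b=Δ3−h3·(2M3+M4)/6=103/56
t_q=5 → seg 2, τ=1; S=-5+5/16·τ+183/56·τ²+-431/448·τ³=-1067/448

  seg 0: a=-3 b=341/112 c=0 d=-173/448
  seg 1: a=0 b=-89/56 c=-519/224 d=417/448
  seg 2: a=-5 b=5/16 c=183/56 d=-431/448
  seg 3: a=1 b=103/56 c=-561/224 d=187/448
S(5) = -1067/448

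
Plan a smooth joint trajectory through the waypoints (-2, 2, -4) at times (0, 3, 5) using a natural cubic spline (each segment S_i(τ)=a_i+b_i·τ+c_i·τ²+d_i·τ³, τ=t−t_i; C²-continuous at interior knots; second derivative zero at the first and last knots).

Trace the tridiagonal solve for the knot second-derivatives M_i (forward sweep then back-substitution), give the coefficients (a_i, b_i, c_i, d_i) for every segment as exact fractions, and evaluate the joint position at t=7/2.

Δ: Δ0=4/3, Δ1=-3
row 1: diag=10, rhs=-26; c'=1/5, d'=-13/5
back: M1=-13/5
M: M0=0, M1=-13/5, M2=0
seg 0: a=-2, c=M0/2=0, d=(M1−M0)/(6·3)=-13/90, b=Δ0−h0·(2M0+M1)/6=79/30
seg 1: a=2, c=M1/2=-13/10, d=(M2−M1)/(6·2)=13/60, b=Δ1−h1·(2M1+M2)/6=-19/15
t_q=7/2 → seg 1, τ=1/2; S=2+-19/15·τ+-13/10·τ²+13/60·τ³=171/160

  seg 0: a=-2 b=79/30 c=0 d=-13/90
  seg 1: a=2 b=-19/15 c=-13/10 d=13/60
S(7/2) = 171/160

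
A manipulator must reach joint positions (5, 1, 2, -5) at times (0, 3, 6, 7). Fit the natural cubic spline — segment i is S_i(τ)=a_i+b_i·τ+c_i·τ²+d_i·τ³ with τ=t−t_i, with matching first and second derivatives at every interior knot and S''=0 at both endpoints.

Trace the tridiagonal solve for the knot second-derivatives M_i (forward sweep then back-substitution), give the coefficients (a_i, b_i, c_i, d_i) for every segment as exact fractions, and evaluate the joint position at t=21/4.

  seg 0: a=5 b=-74/29 c=0 d=106/783
  seg 1: a=1 b=32/29 c=106/87 d=-385/783
  seg 2: a=2 b=-141/29 c=-93/29 d=31/29
S(21/4) = 7517/1856

Δ: Δ0=-4/3, Δ1=1/3, Δ2=-7
row 1: diag=12, rhs=10; c'=1/4, d'=5/6
row 2: denom=8−3·1/4=29/4; d'=(-44−3·5/6)/(29/4)=-186/29
back: M2=-186/29
back: M1=5/6−1/4·-186/29=212/87
M: M0=0, M1=212/87, M2=-186/29, M3=0
seg 0: a=5, c=M0/2=0, d=(M1−M0)/(6·3)=106/783, b=Δ0−h0·(2M0+M1)/6=-74/29
seg 1: a=1, c=M1/2=106/87, d=(M2−M1)/(6·3)=-385/783, b=Δ1−h1·(2M1+M2)/6=32/29
seg 2: a=2, c=M2/2=-93/29, d=(M3−M2)/(6·1)=31/29, b=Δ2−h2·(2M2+M3)/6=-141/29
t_q=21/4 → seg 1, τ=9/4; S=1+32/29·τ+106/87·τ²+-385/783·τ³=7517/1856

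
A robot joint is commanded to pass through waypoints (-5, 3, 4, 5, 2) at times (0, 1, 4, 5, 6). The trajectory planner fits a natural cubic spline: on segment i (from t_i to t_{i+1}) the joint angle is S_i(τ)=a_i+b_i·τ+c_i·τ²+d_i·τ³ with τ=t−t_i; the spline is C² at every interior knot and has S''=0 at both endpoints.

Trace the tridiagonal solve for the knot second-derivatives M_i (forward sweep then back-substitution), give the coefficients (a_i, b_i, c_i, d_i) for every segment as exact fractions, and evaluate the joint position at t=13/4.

Δ: Δ0=8, Δ1=1/3, Δ2=1, Δ3=-3
row 1: diag=8, rhs=-46; c'=3/8, d'=-23/4
row 2: denom=8−3·3/8=55/8; d'=(4−3·-23/4)/(55/8)=34/11
row 3: denom=4−1·8/55=212/55; d'=(-24−1·34/11)/(212/55)=-745/106
back: M3=-745/106
back: M2=34/11−8/55·-745/106=218/53
back: M1=-23/4−3/8·218/53=-773/106
M: M0=0, M1=-773/106, M2=218/53, M3=-745/106, M4=0
seg 0: a=-5, c=M0/2=0, d=(M1−M0)/(6·1)=-773/636, b=Δ0−h0·(2M0+M1)/6=5861/636
seg 1: a=3, c=M1/2=-773/212, d=(M2−M1)/(6·3)=403/636, b=Δ1−h1·(2M1+M2)/6=1771/318
seg 2: a=4, c=M2/2=109/53, d=(M3−M2)/(6·1)=-1181/636, b=Δ2−h2·(2M2+M3)/6=509/636
seg 3: a=5, c=M3/2=-745/212, d=(M4−M3)/(6·1)=745/636, b=Δ3−h3·(2M3+M4)/6=-209/318
t_q=13/4 → seg 1, τ=9/4; S=3+1771/318·τ+-773/212·τ²+403/636·τ³=58197/13568

  seg 0: a=-5 b=5861/636 c=0 d=-773/636
  seg 1: a=3 b=1771/318 c=-773/212 d=403/636
  seg 2: a=4 b=509/636 c=109/53 d=-1181/636
  seg 3: a=5 b=-209/318 c=-745/212 d=745/636
S(13/4) = 58197/13568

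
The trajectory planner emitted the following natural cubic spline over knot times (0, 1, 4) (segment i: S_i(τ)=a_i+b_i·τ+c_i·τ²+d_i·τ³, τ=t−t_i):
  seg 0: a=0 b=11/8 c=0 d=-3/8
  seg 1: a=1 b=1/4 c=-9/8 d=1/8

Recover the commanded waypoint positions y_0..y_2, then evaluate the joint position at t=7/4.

y_0 = S_0(0) = a_0 = 0
y_1 = S_1(0) = a_1 = 1
y_2 = S_1(3) = -5
t_q=7/4 is in segment 1 (τ=3/4); S_1(τ)=311/512

y_0=0 y_1=1 y_2=-5
S(7/4) = 311/512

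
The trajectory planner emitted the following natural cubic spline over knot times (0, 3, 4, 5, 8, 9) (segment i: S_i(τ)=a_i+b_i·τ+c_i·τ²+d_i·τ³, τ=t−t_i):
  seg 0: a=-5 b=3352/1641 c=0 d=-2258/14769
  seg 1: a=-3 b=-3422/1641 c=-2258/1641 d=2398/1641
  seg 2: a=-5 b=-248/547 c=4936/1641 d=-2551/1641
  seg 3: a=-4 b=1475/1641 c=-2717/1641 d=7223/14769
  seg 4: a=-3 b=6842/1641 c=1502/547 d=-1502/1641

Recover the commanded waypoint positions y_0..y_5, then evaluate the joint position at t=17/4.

y_0=-5 y_1=-3 y_2=-5 y_3=-4 y_4=-3 y_5=3
S(17/4) = -173277/35008

y_0 = S_0(0) = a_0 = -5
y_1 = S_1(0) = a_1 = -3
y_2 = S_2(0) = a_2 = -5
y_3 = S_3(0) = a_3 = -4
y_4 = S_4(0) = a_4 = -3
y_5 = S_4(1) = 3
t_q=17/4 is in segment 2 (τ=1/4); S_2(τ)=-173277/35008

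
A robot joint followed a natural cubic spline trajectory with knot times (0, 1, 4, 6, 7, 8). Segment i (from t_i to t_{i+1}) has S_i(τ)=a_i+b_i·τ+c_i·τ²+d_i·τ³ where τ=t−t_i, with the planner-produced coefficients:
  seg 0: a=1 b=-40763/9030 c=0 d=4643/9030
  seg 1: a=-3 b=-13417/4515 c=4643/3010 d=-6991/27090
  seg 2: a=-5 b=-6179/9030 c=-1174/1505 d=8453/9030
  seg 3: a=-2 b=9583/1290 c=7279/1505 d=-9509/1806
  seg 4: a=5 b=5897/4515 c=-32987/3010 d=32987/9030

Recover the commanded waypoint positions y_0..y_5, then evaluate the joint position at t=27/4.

y_0 = S_0(0) = a_0 = 1
y_1 = S_1(0) = a_1 = -3
y_2 = S_2(0) = a_2 = -5
y_3 = S_3(0) = a_3 = -2
y_4 = S_4(0) = a_4 = 5
y_5 = S_4(1) = -1
t_q=27/4 is in segment 3 (τ=3/4); S_3(τ)=784199/192640

y_0=1 y_1=-3 y_2=-5 y_3=-2 y_4=5 y_5=-1
S(27/4) = 784199/192640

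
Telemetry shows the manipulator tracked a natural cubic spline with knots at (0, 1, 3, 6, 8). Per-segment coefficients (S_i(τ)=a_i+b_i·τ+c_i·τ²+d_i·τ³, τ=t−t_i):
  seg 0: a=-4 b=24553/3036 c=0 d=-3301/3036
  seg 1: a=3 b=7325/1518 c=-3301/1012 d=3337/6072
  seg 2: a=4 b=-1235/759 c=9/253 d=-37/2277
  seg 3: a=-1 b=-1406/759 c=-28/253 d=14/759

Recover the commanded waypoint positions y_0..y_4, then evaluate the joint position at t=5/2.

y_0 = S_0(0) = a_0 = -4
y_1 = S_1(0) = a_1 = 3
y_2 = S_2(0) = a_2 = 4
y_3 = S_3(0) = a_3 = -1
y_4 = S_3(2) = -5
t_q=5/2 is in segment 1 (τ=3/2); S_1(τ)=76973/16192

y_0=-4 y_1=3 y_2=4 y_3=-1 y_4=-5
S(5/2) = 76973/16192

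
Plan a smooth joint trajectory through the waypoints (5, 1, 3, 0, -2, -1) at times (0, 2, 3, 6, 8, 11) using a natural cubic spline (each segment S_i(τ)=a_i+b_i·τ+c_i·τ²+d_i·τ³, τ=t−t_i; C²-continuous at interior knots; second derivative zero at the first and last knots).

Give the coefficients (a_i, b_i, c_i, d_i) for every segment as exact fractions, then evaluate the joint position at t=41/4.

  seg 0: a=5 b=-3482/993 c=0 d=374/993
  seg 1: a=1 b=1006/993 c=748/331 d=-1264/993
  seg 2: a=3 b=1702/993 c=-516/331 d=1949/8937
  seg 3: a=0 b=-1739/993 c=401/993 d=-14/993
  seg 4: a=-2 b=-101/331 c=317/993 d=-317/8937
S(41/4) = -31235/21184

Δ: Δ0=-2, Δ1=2, Δ2=-1, Δ3=-1, Δ4=1/3
row 1: diag=6, rhs=24; c'=1/6, d'=4
row 2: denom=8−1·1/6=47/6; d'=(-18−1·4)/(47/6)=-132/47
row 3: denom=10−3·18/47=416/47; d'=(0−3·-132/47)/(416/47)=99/104
row 4: denom=10−2·47/208=993/104; d'=(8−2·99/104)/(993/104)=634/993
back: M4=634/993
back: M3=99/104−47/208·634/993=802/993
back: M2=-132/47−18/47·802/993=-1032/331
back: M1=4−1/6·-1032/331=1496/331
M: M0=0, M1=1496/331, M2=-1032/331, M3=802/993, M4=634/993, M5=0
seg 0: a=5, c=M0/2=0, d=(M1−M0)/(6·2)=374/993, b=Δ0−h0·(2M0+M1)/6=-3482/993
seg 1: a=1, c=M1/2=748/331, d=(M2−M1)/(6·1)=-1264/993, b=Δ1−h1·(2M1+M2)/6=1006/993
seg 2: a=3, c=M2/2=-516/331, d=(M3−M2)/(6·3)=1949/8937, b=Δ2−h2·(2M2+M3)/6=1702/993
seg 3: a=0, c=M3/2=401/993, d=(M4−M3)/(6·2)=-14/993, b=Δ3−h3·(2M3+M4)/6=-1739/993
seg 4: a=-2, c=M4/2=317/993, d=(M5−M4)/(6·3)=-317/8937, b=Δ4−h4·(2M4+M5)/6=-101/331
t_q=41/4 → seg 4, τ=9/4; S=-2+-101/331·τ+317/993·τ²+-317/8937·τ³=-31235/21184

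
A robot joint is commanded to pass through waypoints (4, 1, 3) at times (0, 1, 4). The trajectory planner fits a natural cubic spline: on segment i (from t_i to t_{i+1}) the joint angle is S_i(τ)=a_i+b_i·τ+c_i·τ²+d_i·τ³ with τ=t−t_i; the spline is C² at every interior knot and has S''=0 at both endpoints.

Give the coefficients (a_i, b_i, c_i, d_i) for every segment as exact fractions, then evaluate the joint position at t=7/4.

  seg 0: a=4 b=-83/24 c=0 d=11/24
  seg 1: a=1 b=-25/12 c=11/8 d=-11/72
S(7/4) = 75/512

Δ: Δ0=-3, Δ1=2/3
row 1: diag=8, rhs=22; c'=3/8, d'=11/4
back: M1=11/4
M: M0=0, M1=11/4, M2=0
seg 0: a=4, c=M0/2=0, d=(M1−M0)/(6·1)=11/24, b=Δ0−h0·(2M0+M1)/6=-83/24
seg 1: a=1, c=M1/2=11/8, d=(M2−M1)/(6·3)=-11/72, b=Δ1−h1·(2M1+M2)/6=-25/12
t_q=7/4 → seg 1, τ=3/4; S=1+-25/12·τ+11/8·τ²+-11/72·τ³=75/512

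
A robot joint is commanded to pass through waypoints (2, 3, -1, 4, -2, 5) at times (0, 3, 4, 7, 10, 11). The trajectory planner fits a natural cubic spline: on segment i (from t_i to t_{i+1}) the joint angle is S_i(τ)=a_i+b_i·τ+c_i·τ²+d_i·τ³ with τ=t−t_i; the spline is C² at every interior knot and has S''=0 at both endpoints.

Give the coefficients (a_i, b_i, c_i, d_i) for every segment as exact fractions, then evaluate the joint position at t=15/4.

Δ: Δ0=1/3, Δ1=-4, Δ2=5/3, Δ3=-2, Δ4=7
row 1: diag=8, rhs=-26; c'=1/8, d'=-13/4
row 2: denom=8−1·1/8=63/8; d'=(34−1·-13/4)/(63/8)=298/63
row 3: denom=12−3·8/21=76/7; d'=(-22−3·298/63)/(76/7)=-10/3
row 4: denom=8−3·21/76=545/76; d'=(54−3·-10/3)/(545/76)=4864/545
back: M4=4864/545
back: M3=-10/3−21/76·4864/545=-9482/1635
back: M2=298/63−8/21·-9482/1635=3782/545
back: M1=-13/4−1/8·3782/545=-2244/545
M: M0=0, M1=-2244/545, M2=3782/545, M3=-9482/1635, M4=4864/545, M5=0
seg 0: a=2, c=M0/2=0, d=(M1−M0)/(6·3)=-374/1635, b=Δ0−h0·(2M0+M1)/6=3911/1635
seg 1: a=3, c=M1/2=-1122/545, d=(M2−M1)/(6·1)=3013/1635, b=Δ1−h1·(2M1+M2)/6=-6187/1635
seg 2: a=-1, c=M2/2=1891/545, d=(M3−M2)/(6·3)=-10414/14715, b=Δ2−h2·(2M2+M3)/6=-776/327
seg 3: a=4, c=M3/2=-4741/1635, d=(M4−M3)/(6·3)=12037/14715, b=Δ3−h3·(2M3+M4)/6=-1084/1635
seg 4: a=-2, c=M4/2=2432/545, d=(M5−M4)/(6·1)=-2432/1635, b=Δ4−h4·(2M4+M5)/6=6581/1635
t_q=15/4 → seg 1, τ=3/4; S=3+-6187/1635·τ+-1122/545·τ²+3013/1635·τ³=-7627/34880

  seg 0: a=2 b=3911/1635 c=0 d=-374/1635
  seg 1: a=3 b=-6187/1635 c=-1122/545 d=3013/1635
  seg 2: a=-1 b=-776/327 c=1891/545 d=-10414/14715
  seg 3: a=4 b=-1084/1635 c=-4741/1635 d=12037/14715
  seg 4: a=-2 b=6581/1635 c=2432/545 d=-2432/1635
S(15/4) = -7627/34880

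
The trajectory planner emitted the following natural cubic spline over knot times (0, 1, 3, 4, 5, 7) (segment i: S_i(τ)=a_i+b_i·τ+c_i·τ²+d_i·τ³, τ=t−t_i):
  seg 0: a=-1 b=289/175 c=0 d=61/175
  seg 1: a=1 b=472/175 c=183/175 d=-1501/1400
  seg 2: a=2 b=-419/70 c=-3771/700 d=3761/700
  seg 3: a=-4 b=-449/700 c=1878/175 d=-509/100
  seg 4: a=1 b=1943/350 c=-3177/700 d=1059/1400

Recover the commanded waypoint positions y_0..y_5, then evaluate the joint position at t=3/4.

y_0=-1 y_1=1 y_2=2 y_3=-4 y_4=1 y_5=0
S(3/4) = 617/1600

y_0 = S_0(0) = a_0 = -1
y_1 = S_1(0) = a_1 = 1
y_2 = S_2(0) = a_2 = 2
y_3 = S_3(0) = a_3 = -4
y_4 = S_4(0) = a_4 = 1
y_5 = S_4(2) = 0
t_q=3/4 is in segment 0 (τ=3/4); S_0(τ)=617/1600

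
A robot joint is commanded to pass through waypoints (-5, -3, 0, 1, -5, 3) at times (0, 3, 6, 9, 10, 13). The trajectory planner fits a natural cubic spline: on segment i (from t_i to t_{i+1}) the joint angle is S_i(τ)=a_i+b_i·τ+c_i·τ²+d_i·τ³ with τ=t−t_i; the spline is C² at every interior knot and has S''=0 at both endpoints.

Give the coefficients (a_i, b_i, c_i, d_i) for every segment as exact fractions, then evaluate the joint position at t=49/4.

  seg 0: a=-5 b=626/849 c=0 d=-20/2547
  seg 1: a=-3 b=446/849 c=-20/283 d=583/7641
  seg 2: a=0 b=1835/849 c=523/849 d=-3121/7641
  seg 3: a=1 b=-4390/849 c=-866/283 d=1894/849
  seg 4: a=-5 b=-3904/849 c=1028/283 d=-1028/2547
S(49/4) = -7037/4528

Δ: Δ0=2/3, Δ1=1, Δ2=1/3, Δ3=-6, Δ4=8/3
row 1: diag=12, rhs=2; c'=1/4, d'=1/6
row 2: denom=12−3·1/4=45/4; d'=(-4−3·1/6)/(45/4)=-2/5
row 3: denom=8−3·4/15=36/5; d'=(-38−3·-2/5)/(36/5)=-46/9
row 4: denom=8−1·5/36=283/36; d'=(52−1·-46/9)/(283/36)=2056/283
back: M4=2056/283
back: M3=-46/9−5/36·2056/283=-1732/283
back: M2=-2/5−4/15·-1732/283=1046/849
back: M1=1/6−1/4·1046/849=-40/283
M: M0=0, M1=-40/283, M2=1046/849, M3=-1732/283, M4=2056/283, M5=0
seg 0: a=-5, c=M0/2=0, d=(M1−M0)/(6·3)=-20/2547, b=Δ0−h0·(2M0+M1)/6=626/849
seg 1: a=-3, c=M1/2=-20/283, d=(M2−M1)/(6·3)=583/7641, b=Δ1−h1·(2M1+M2)/6=446/849
seg 2: a=0, c=M2/2=523/849, d=(M3−M2)/(6·3)=-3121/7641, b=Δ2−h2·(2M2+M3)/6=1835/849
seg 3: a=1, c=M3/2=-866/283, d=(M4−M3)/(6·1)=1894/849, b=Δ3−h3·(2M3+M4)/6=-4390/849
seg 4: a=-5, c=M4/2=1028/283, d=(M5−M4)/(6·3)=-1028/2547, b=Δ4−h4·(2M4+M5)/6=-3904/849
t_q=49/4 → seg 4, τ=9/4; S=-5+-3904/849·τ+1028/283·τ²+-1028/2547·τ³=-7037/4528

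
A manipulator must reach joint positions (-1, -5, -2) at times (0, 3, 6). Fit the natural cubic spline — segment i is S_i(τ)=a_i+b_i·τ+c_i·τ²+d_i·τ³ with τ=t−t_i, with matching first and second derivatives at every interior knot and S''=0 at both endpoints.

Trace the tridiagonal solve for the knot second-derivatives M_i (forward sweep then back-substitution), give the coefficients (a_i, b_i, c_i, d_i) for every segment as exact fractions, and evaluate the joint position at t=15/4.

  seg 0: a=-1 b=-23/12 c=0 d=7/108
  seg 1: a=-5 b=-1/6 c=7/12 d=-7/108
S(15/4) = -1235/256

Δ: Δ0=-4/3, Δ1=1
row 1: diag=12, rhs=14; c'=1/4, d'=7/6
back: M1=7/6
M: M0=0, M1=7/6, M2=0
seg 0: a=-1, c=M0/2=0, d=(M1−M0)/(6·3)=7/108, b=Δ0−h0·(2M0+M1)/6=-23/12
seg 1: a=-5, c=M1/2=7/12, d=(M2−M1)/(6·3)=-7/108, b=Δ1−h1·(2M1+M2)/6=-1/6
t_q=15/4 → seg 1, τ=3/4; S=-5+-1/6·τ+7/12·τ²+-7/108·τ³=-1235/256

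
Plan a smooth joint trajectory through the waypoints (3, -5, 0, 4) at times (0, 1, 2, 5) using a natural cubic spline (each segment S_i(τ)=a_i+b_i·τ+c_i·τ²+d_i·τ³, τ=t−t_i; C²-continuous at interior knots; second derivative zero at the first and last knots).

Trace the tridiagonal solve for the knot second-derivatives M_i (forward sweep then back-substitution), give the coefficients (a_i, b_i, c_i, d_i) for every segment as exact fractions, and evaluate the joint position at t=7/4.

  seg 0: a=3 b=-1067/93 c=0 d=323/93
  seg 1: a=-5 b=-98/93 c=323/31 d=-406/93
  seg 2: a=0 b=622/93 c=-83/31 d=83/279
S(7/4) = -1757/992

Δ: Δ0=-8, Δ1=5, Δ2=4/3
row 1: diag=4, rhs=78; c'=1/4, d'=39/2
row 2: denom=8−1·1/4=31/4; d'=(-22−1·39/2)/(31/4)=-166/31
back: M2=-166/31
back: M1=39/2−1/4·-166/31=646/31
M: M0=0, M1=646/31, M2=-166/31, M3=0
seg 0: a=3, c=M0/2=0, d=(M1−M0)/(6·1)=323/93, b=Δ0−h0·(2M0+M1)/6=-1067/93
seg 1: a=-5, c=M1/2=323/31, d=(M2−M1)/(6·1)=-406/93, b=Δ1−h1·(2M1+M2)/6=-98/93
seg 2: a=0, c=M2/2=-83/31, d=(M3−M2)/(6·3)=83/279, b=Δ2−h2·(2M2+M3)/6=622/93
t_q=7/4 → seg 1, τ=3/4; S=-5+-98/93·τ+323/31·τ²+-406/93·τ³=-1757/992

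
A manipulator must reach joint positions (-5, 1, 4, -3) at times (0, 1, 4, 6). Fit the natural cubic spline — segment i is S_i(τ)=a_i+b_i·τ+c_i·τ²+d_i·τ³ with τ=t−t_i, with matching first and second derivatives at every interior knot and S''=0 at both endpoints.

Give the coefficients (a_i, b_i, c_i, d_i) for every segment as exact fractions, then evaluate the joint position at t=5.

  seg 0: a=-5 b=925/142 c=0 d=-73/142
  seg 1: a=1 b=353/71 c=-219/142 d=31/426
  seg 2: a=4 b=-329/142 c=-63/71 d=21/142
S(5) = 67/71

Δ: Δ0=6, Δ1=1, Δ2=-7/2
row 1: diag=8, rhs=-30; c'=3/8, d'=-15/4
row 2: denom=10−3·3/8=71/8; d'=(-27−3·-15/4)/(71/8)=-126/71
back: M2=-126/71
back: M1=-15/4−3/8·-126/71=-219/71
M: M0=0, M1=-219/71, M2=-126/71, M3=0
seg 0: a=-5, c=M0/2=0, d=(M1−M0)/(6·1)=-73/142, b=Δ0−h0·(2M0+M1)/6=925/142
seg 1: a=1, c=M1/2=-219/142, d=(M2−M1)/(6·3)=31/426, b=Δ1−h1·(2M1+M2)/6=353/71
seg 2: a=4, c=M2/2=-63/71, d=(M3−M2)/(6·2)=21/142, b=Δ2−h2·(2M2+M3)/6=-329/142
t_q=5 → seg 2, τ=1; S=4+-329/142·τ+-63/71·τ²+21/142·τ³=67/71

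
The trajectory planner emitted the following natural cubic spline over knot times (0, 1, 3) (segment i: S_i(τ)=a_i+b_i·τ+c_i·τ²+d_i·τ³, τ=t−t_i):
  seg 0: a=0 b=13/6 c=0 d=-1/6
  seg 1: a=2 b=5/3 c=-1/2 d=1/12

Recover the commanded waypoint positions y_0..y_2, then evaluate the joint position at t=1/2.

y_0 = S_0(0) = a_0 = 0
y_1 = S_1(0) = a_1 = 2
y_2 = S_1(2) = 4
t_q=1/2 is in segment 0 (τ=1/2); S_0(τ)=17/16

y_0=0 y_1=2 y_2=4
S(1/2) = 17/16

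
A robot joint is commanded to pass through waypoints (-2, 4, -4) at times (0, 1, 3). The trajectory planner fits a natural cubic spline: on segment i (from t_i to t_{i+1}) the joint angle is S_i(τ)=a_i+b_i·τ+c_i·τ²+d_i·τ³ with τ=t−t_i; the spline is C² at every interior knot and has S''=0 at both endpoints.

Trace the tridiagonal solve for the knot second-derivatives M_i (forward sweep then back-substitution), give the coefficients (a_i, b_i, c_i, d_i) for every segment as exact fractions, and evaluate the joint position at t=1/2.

Δ: Δ0=6, Δ1=-4
row 1: diag=6, rhs=-60; c'=1/3, d'=-10
back: M1=-10
M: M0=0, M1=-10, M2=0
seg 0: a=-2, c=M0/2=0, d=(M1−M0)/(6·1)=-5/3, b=Δ0−h0·(2M0+M1)/6=23/3
seg 1: a=4, c=M1/2=-5, d=(M2−M1)/(6·2)=5/6, b=Δ1−h1·(2M1+M2)/6=8/3
t_q=1/2 → seg 0, τ=1/2; S=-2+23/3·τ+0·τ²+-5/3·τ³=13/8

  seg 0: a=-2 b=23/3 c=0 d=-5/3
  seg 1: a=4 b=8/3 c=-5 d=5/6
S(1/2) = 13/8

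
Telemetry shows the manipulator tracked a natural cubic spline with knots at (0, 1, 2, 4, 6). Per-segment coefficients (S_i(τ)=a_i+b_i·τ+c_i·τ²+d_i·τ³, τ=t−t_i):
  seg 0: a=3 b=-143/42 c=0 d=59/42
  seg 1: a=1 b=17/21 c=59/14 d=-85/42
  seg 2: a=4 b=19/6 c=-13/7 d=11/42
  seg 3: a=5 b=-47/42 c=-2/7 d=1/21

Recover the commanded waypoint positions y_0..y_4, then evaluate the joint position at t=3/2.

y_0 = S_0(0) = a_0 = 3
y_1 = S_1(0) = a_1 = 1
y_2 = S_2(0) = a_2 = 4
y_3 = S_3(0) = a_3 = 5
y_4 = S_3(2) = 2
t_q=3/2 is in segment 1 (τ=1/2); S_1(τ)=247/112

y_0=3 y_1=1 y_2=4 y_3=5 y_4=2
S(3/2) = 247/112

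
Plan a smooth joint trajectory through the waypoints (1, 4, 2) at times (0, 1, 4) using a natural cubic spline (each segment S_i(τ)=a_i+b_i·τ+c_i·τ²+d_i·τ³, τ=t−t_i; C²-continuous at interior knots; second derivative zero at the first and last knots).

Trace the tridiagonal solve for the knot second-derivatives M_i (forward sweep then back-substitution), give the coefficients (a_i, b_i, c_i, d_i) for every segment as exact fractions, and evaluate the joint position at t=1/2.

Δ: Δ0=3, Δ1=-2/3
row 1: diag=8, rhs=-22; c'=3/8, d'=-11/4
back: M1=-11/4
M: M0=0, M1=-11/4, M2=0
seg 0: a=1, c=M0/2=0, d=(M1−M0)/(6·1)=-11/24, b=Δ0−h0·(2M0+M1)/6=83/24
seg 1: a=4, c=M1/2=-11/8, d=(M2−M1)/(6·3)=11/72, b=Δ1−h1·(2M1+M2)/6=25/12
t_q=1/2 → seg 0, τ=1/2; S=1+83/24·τ+0·τ²+-11/24·τ³=171/64

  seg 0: a=1 b=83/24 c=0 d=-11/24
  seg 1: a=4 b=25/12 c=-11/8 d=11/72
S(1/2) = 171/64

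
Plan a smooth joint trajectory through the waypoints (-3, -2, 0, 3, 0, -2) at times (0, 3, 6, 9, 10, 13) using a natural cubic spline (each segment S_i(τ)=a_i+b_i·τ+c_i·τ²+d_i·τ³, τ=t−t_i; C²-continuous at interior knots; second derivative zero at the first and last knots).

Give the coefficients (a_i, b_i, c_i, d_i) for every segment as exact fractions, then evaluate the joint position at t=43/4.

  seg 0: a=-3 b=331/849 c=0 d=-16/2547
  seg 1: a=-2 b=187/849 c=-16/283 d=523/7641
  seg 2: a=0 b=1468/849 c=475/849 d=-2044/7641
  seg 3: a=3 b=-1814/849 c=-523/283 d=836/849
  seg 4: a=0 b=-2444/849 c=313/283 d=-313/2547
S(43/4) = -28775/18112

Δ: Δ0=1/3, Δ1=2/3, Δ2=1, Δ3=-3, Δ4=-2/3
row 1: diag=12, rhs=2; c'=1/4, d'=1/6
row 2: denom=12−3·1/4=45/4; d'=(2−3·1/6)/(45/4)=2/15
row 3: denom=8−3·4/15=36/5; d'=(-24−3·2/15)/(36/5)=-61/18
row 4: denom=8−1·5/36=283/36; d'=(14−1·-61/18)/(283/36)=626/283
back: M4=626/283
back: M3=-61/18−5/36·626/283=-1046/283
back: M2=2/15−4/15·-1046/283=950/849
back: M1=1/6−1/4·950/849=-32/283
M: M0=0, M1=-32/283, M2=950/849, M3=-1046/283, M4=626/283, M5=0
seg 0: a=-3, c=M0/2=0, d=(M1−M0)/(6·3)=-16/2547, b=Δ0−h0·(2M0+M1)/6=331/849
seg 1: a=-2, c=M1/2=-16/283, d=(M2−M1)/(6·3)=523/7641, b=Δ1−h1·(2M1+M2)/6=187/849
seg 2: a=0, c=M2/2=475/849, d=(M3−M2)/(6·3)=-2044/7641, b=Δ2−h2·(2M2+M3)/6=1468/849
seg 3: a=3, c=M3/2=-523/283, d=(M4−M3)/(6·1)=836/849, b=Δ3−h3·(2M3+M4)/6=-1814/849
seg 4: a=0, c=M4/2=313/283, d=(M5−M4)/(6·3)=-313/2547, b=Δ4−h4·(2M4+M5)/6=-2444/849
t_q=43/4 → seg 4, τ=3/4; S=0+-2444/849·τ+313/283·τ²+-313/2547·τ³=-28775/18112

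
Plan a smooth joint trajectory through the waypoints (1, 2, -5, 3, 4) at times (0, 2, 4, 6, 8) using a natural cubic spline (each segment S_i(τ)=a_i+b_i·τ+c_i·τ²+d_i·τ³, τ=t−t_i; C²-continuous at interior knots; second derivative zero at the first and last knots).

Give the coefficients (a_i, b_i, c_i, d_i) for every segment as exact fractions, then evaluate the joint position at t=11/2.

  seg 0: a=1 b=243/112 c=0 d=-187/448
  seg 1: a=2 b=-159/56 c=-561/224 d=487/448
  seg 2: a=-5 b=3/16 c=225/56 d=-473/448
  seg 3: a=3 b=201/56 c=-519/224 d=173/448
S(11/2) = 2717/3584

Δ: Δ0=1/2, Δ1=-7/2, Δ2=4, Δ3=1/2
row 1: diag=8, rhs=-24; c'=1/4, d'=-3
row 2: denom=8−2·1/4=15/2; d'=(45−2·-3)/(15/2)=34/5
row 3: denom=8−2·4/15=112/15; d'=(-21−2·34/5)/(112/15)=-519/112
back: M3=-519/112
back: M2=34/5−4/15·-519/112=225/28
back: M1=-3−1/4·225/28=-561/112
M: M0=0, M1=-561/112, M2=225/28, M3=-519/112, M4=0
seg 0: a=1, c=M0/2=0, d=(M1−M0)/(6·2)=-187/448, b=Δ0−h0·(2M0+M1)/6=243/112
seg 1: a=2, c=M1/2=-561/224, d=(M2−M1)/(6·2)=487/448, b=Δ1−h1·(2M1+M2)/6=-159/56
seg 2: a=-5, c=M2/2=225/56, d=(M3−M2)/(6·2)=-473/448, b=Δ2−h2·(2M2+M3)/6=3/16
seg 3: a=3, c=M3/2=-519/224, d=(M4−M3)/(6·2)=173/448, b=Δ3−h3·(2M3+M4)/6=201/56
t_q=11/2 → seg 2, τ=3/2; S=-5+3/16·τ+225/56·τ²+-473/448·τ³=2717/3584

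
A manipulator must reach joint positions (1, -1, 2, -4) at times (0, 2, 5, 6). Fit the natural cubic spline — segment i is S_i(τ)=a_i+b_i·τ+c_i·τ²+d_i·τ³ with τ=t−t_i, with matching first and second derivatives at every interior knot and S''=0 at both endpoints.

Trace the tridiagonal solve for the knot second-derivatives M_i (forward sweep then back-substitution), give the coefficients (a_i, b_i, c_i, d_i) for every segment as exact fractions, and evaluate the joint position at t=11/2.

  seg 0: a=1 b=-145/71 c=0 d=37/142
  seg 1: a=-1 b=77/71 c=111/71 d=-113/213
  seg 2: a=2 b=-274/71 c=-228/71 d=76/71
S(11/2) = -85/142

Δ: Δ0=-1, Δ1=1, Δ2=-6
row 1: diag=10, rhs=12; c'=3/10, d'=6/5
row 2: denom=8−3·3/10=71/10; d'=(-42−3·6/5)/(71/10)=-456/71
back: M2=-456/71
back: M1=6/5−3/10·-456/71=222/71
M: M0=0, M1=222/71, M2=-456/71, M3=0
seg 0: a=1, c=M0/2=0, d=(M1−M0)/(6·2)=37/142, b=Δ0−h0·(2M0+M1)/6=-145/71
seg 1: a=-1, c=M1/2=111/71, d=(M2−M1)/(6·3)=-113/213, b=Δ1−h1·(2M1+M2)/6=77/71
seg 2: a=2, c=M2/2=-228/71, d=(M3−M2)/(6·1)=76/71, b=Δ2−h2·(2M2+M3)/6=-274/71
t_q=11/2 → seg 2, τ=1/2; S=2+-274/71·τ+-228/71·τ²+76/71·τ³=-85/142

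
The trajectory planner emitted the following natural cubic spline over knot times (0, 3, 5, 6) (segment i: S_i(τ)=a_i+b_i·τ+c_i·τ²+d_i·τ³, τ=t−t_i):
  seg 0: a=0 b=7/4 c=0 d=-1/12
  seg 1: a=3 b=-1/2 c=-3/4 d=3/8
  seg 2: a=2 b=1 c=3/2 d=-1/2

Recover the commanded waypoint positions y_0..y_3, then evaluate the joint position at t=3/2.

y_0 = S_0(0) = a_0 = 0
y_1 = S_1(0) = a_1 = 3
y_2 = S_2(0) = a_2 = 2
y_3 = S_2(1) = 4
t_q=3/2 is in segment 0 (τ=3/2); S_0(τ)=75/32

y_0=0 y_1=3 y_2=2 y_3=4
S(3/2) = 75/32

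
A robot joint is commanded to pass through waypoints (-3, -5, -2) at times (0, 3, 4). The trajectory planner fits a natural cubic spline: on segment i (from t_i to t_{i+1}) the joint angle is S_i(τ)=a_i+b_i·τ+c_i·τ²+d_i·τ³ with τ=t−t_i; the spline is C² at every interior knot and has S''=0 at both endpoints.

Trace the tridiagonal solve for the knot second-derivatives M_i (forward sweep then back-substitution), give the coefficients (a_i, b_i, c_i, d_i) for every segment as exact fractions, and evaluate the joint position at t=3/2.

Δ: Δ0=-2/3, Δ1=3
row 1: diag=8, rhs=22; c'=1/8, d'=11/4
back: M1=11/4
M: M0=0, M1=11/4, M2=0
seg 0: a=-3, c=M0/2=0, d=(M1−M0)/(6·3)=11/72, b=Δ0−h0·(2M0+M1)/6=-49/24
seg 1: a=-5, c=M1/2=11/8, d=(M2−M1)/(6·1)=-11/24, b=Δ1−h1·(2M1+M2)/6=25/12
t_q=3/2 → seg 0, τ=3/2; S=-3+-49/24·τ+0·τ²+11/72·τ³=-355/64

  seg 0: a=-3 b=-49/24 c=0 d=11/72
  seg 1: a=-5 b=25/12 c=11/8 d=-11/24
S(3/2) = -355/64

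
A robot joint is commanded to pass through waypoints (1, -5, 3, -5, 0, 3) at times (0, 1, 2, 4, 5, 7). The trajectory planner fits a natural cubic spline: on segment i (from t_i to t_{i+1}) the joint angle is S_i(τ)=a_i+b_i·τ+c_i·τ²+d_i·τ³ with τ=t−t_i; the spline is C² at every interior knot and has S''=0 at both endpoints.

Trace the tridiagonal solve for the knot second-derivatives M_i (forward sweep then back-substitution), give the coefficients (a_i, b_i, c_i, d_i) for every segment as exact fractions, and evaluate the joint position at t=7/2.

  seg 0: a=1 b=-7393/709 c=0 d=3139/709
  seg 1: a=-5 b=2024/709 c=9417/709 d=-5769/709
  seg 2: a=3 b=3551/709 c=-7890/709 d=9393/2836
  seg 3: a=-5 b=170/709 c=12399/1418 d=-5649/1418
  seg 4: a=0 b=8191/1418 c=-2274/709 d=379/709
S(7/2) = -75957/22688

Δ: Δ0=-6, Δ1=8, Δ2=-4, Δ3=5, Δ4=3/2
row 1: diag=4, rhs=84; c'=1/4, d'=21
row 2: denom=6−1·1/4=23/4; d'=(-72−1·21)/(23/4)=-372/23
row 3: denom=6−2·8/23=122/23; d'=(54−2·-372/23)/(122/23)=993/61
row 4: denom=6−1·23/122=709/122; d'=(-21−1·993/61)/(709/122)=-4548/709
back: M4=-4548/709
back: M3=993/61−23/122·-4548/709=12399/709
back: M2=-372/23−8/23·12399/709=-15780/709
back: M1=21−1/4·-15780/709=18834/709
M: M0=0, M1=18834/709, M2=-15780/709, M3=12399/709, M4=-4548/709, M5=0
seg 0: a=1, c=M0/2=0, d=(M1−M0)/(6·1)=3139/709, b=Δ0−h0·(2M0+M1)/6=-7393/709
seg 1: a=-5, c=M1/2=9417/709, d=(M2−M1)/(6·1)=-5769/709, b=Δ1−h1·(2M1+M2)/6=2024/709
seg 2: a=3, c=M2/2=-7890/709, d=(M3−M2)/(6·2)=9393/2836, b=Δ2−h2·(2M2+M3)/6=3551/709
seg 3: a=-5, c=M3/2=12399/1418, d=(M4−M3)/(6·1)=-5649/1418, b=Δ3−h3·(2M3+M4)/6=170/709
seg 4: a=0, c=M4/2=-2274/709, d=(M5−M4)/(6·2)=379/709, b=Δ4−h4·(2M4+M5)/6=8191/1418
t_q=7/2 → seg 2, τ=3/2; S=3+3551/709·τ+-7890/709·τ²+9393/2836·τ³=-75957/22688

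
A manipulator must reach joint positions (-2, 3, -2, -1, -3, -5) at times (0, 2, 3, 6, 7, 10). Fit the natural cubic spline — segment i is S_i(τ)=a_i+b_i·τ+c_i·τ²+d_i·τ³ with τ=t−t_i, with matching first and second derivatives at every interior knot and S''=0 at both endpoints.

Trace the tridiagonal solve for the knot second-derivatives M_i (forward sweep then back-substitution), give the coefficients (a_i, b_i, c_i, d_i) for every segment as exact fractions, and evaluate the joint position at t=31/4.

Δ: Δ0=5/2, Δ1=-5, Δ2=1/3, Δ3=-2, Δ4=-2/3
row 1: diag=6, rhs=-45; c'=1/6, d'=-15/2
row 2: denom=8−1·1/6=47/6; d'=(32−1·-15/2)/(47/6)=237/47
row 3: denom=8−3·18/47=322/47; d'=(-14−3·237/47)/(322/47)=-1369/322
row 4: denom=8−1·47/322=2529/322; d'=(8−1·-1369/322)/(2529/322)=1315/843
back: M4=1315/843
back: M3=-1369/322−47/322·1315/843=-3776/843
back: M2=237/47−18/47·-3776/843=1899/281
back: M1=-15/2−1/6·1899/281=-2424/281
M: M0=0, M1=-2424/281, M2=1899/281, M3=-3776/843, M4=1315/843, M5=0
seg 0: a=-2, c=M0/2=0, d=(M1−M0)/(6·2)=-202/281, b=Δ0−h0·(2M0+M1)/6=3021/562
seg 1: a=3, c=M1/2=-1212/281, d=(M2−M1)/(6·1)=1441/562, b=Δ1−h1·(2M1+M2)/6=-1827/562
seg 2: a=-2, c=M2/2=1899/562, d=(M3−M2)/(6·3)=-9473/15174, b=Δ2−h2·(2M2+M3)/6=-1176/281
seg 3: a=-1, c=M3/2=-1888/843, d=(M4−M3)/(6·1)=1697/1686, b=Δ3−h3·(2M3+M4)/6=-431/562
seg 4: a=-3, c=M4/2=1315/1686, d=(M5−M4)/(6·3)=-1315/15174, b=Δ4−h4·(2M4+M5)/6=-1877/843
t_q=31/4 → seg 4, τ=3/4; S=-3+-1877/843·τ+1315/1686·τ²+-1315/15174·τ³=-153503/35968

  seg 0: a=-2 b=3021/562 c=0 d=-202/281
  seg 1: a=3 b=-1827/562 c=-1212/281 d=1441/562
  seg 2: a=-2 b=-1176/281 c=1899/562 d=-9473/15174
  seg 3: a=-1 b=-431/562 c=-1888/843 d=1697/1686
  seg 4: a=-3 b=-1877/843 c=1315/1686 d=-1315/15174
S(31/4) = -153503/35968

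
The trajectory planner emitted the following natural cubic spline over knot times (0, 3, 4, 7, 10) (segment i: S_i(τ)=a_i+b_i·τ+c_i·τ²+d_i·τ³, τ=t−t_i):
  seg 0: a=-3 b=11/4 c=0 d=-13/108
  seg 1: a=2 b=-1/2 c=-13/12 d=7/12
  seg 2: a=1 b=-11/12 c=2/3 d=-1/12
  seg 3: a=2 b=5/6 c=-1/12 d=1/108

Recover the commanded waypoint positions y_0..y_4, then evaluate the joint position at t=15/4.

y_0 = S_0(0) = a_0 = -3
y_1 = S_1(0) = a_1 = 2
y_2 = S_2(0) = a_2 = 1
y_3 = S_3(0) = a_3 = 2
y_4 = S_3(3) = 4
t_q=15/4 is in segment 1 (τ=3/4); S_1(τ)=323/256

y_0=-3 y_1=2 y_2=1 y_3=2 y_4=4
S(15/4) = 323/256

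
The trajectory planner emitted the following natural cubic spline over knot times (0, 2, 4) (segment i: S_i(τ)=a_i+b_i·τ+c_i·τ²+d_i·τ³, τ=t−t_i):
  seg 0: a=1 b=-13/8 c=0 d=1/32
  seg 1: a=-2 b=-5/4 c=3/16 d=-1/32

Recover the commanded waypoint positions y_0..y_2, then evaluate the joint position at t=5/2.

y_0 = S_0(0) = a_0 = 1
y_1 = S_1(0) = a_1 = -2
y_2 = S_1(2) = -4
t_q=5/2 is in segment 1 (τ=1/2); S_1(τ)=-661/256

y_0=1 y_1=-2 y_2=-4
S(5/2) = -661/256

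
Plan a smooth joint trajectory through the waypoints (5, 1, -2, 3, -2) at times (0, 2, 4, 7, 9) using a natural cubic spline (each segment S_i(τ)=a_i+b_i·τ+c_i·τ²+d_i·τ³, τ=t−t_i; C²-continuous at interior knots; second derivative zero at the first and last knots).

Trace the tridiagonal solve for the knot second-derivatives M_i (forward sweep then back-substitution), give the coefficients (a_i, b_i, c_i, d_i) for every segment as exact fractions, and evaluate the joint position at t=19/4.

  seg 0: a=5 b=-3871/2064 c=0 d=-257/8256
  seg 1: a=1 b=-2321/1032 c=-257/1376 d=2317/8256
  seg 2: a=-2 b=767/2064 c=515/344 d=-733/2064
  seg 3: a=3 b=-121/516 c=-1169/688 d=1169/4128
S(19/4) = -45309/44032

Δ: Δ0=-2, Δ1=-3/2, Δ2=5/3, Δ3=-5/2
row 1: diag=8, rhs=3; c'=1/4, d'=3/8
row 2: denom=10−2·1/4=19/2; d'=(19−2·3/8)/(19/2)=73/38
row 3: denom=10−3·6/19=172/19; d'=(-25−3·73/38)/(172/19)=-1169/344
back: M3=-1169/344
back: M2=73/38−6/19·-1169/344=515/172
back: M1=3/8−1/4·515/172=-257/688
M: M0=0, M1=-257/688, M2=515/172, M3=-1169/344, M4=0
seg 0: a=5, c=M0/2=0, d=(M1−M0)/(6·2)=-257/8256, b=Δ0−h0·(2M0+M1)/6=-3871/2064
seg 1: a=1, c=M1/2=-257/1376, d=(M2−M1)/(6·2)=2317/8256, b=Δ1−h1·(2M1+M2)/6=-2321/1032
seg 2: a=-2, c=M2/2=515/344, d=(M3−M2)/(6·3)=-733/2064, b=Δ2−h2·(2M2+M3)/6=767/2064
seg 3: a=3, c=M3/2=-1169/688, d=(M4−M3)/(6·2)=1169/4128, b=Δ3−h3·(2M3+M4)/6=-121/516
t_q=19/4 → seg 2, τ=3/4; S=-2+767/2064·τ+515/344·τ²+-733/2064·τ³=-45309/44032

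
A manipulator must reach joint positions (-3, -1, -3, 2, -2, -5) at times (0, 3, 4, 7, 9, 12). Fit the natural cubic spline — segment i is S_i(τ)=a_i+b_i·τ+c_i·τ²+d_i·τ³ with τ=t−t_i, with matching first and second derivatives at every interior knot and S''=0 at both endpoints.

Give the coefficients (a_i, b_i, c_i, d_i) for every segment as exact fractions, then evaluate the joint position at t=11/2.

  seg 0: a=-3 b=865/444 c=0 d=-569/3996
  seg 1: a=-1 b=-421/222 c=-569/444 d=523/444
  seg 2: a=-3 b=-137/148 c=250/111 d=-1849/3996
  seg 3: a=2 b=7/74 c=-283/148 d=16/37
  seg 4: a=-2 b=-175/74 c=101/148 d=-101/1332
S(11/2) = -1045/1184

Δ: Δ0=2/3, Δ1=-2, Δ2=5/3, Δ3=-2, Δ4=-1
row 1: diag=8, rhs=-16; c'=1/8, d'=-2
row 2: denom=8−1·1/8=63/8; d'=(22−1·-2)/(63/8)=64/21
row 3: denom=10−3·8/21=62/7; d'=(-22−3·64/21)/(62/7)=-109/31
row 4: denom=10−2·7/31=296/31; d'=(6−2·-109/31)/(296/31)=101/74
back: M4=101/74
back: M3=-109/31−7/31·101/74=-283/74
back: M2=64/21−8/21·-283/74=500/111
back: M1=-2−1/8·500/111=-569/222
M: M0=0, M1=-569/222, M2=500/111, M3=-283/74, M4=101/74, M5=0
seg 0: a=-3, c=M0/2=0, d=(M1−M0)/(6·3)=-569/3996, b=Δ0−h0·(2M0+M1)/6=865/444
seg 1: a=-1, c=M1/2=-569/444, d=(M2−M1)/(6·1)=523/444, b=Δ1−h1·(2M1+M2)/6=-421/222
seg 2: a=-3, c=M2/2=250/111, d=(M3−M2)/(6·3)=-1849/3996, b=Δ2−h2·(2M2+M3)/6=-137/148
seg 3: a=2, c=M3/2=-283/148, d=(M4−M3)/(6·2)=16/37, b=Δ3−h3·(2M3+M4)/6=7/74
seg 4: a=-2, c=M4/2=101/148, d=(M5−M4)/(6·3)=-101/1332, b=Δ4−h4·(2M4+M5)/6=-175/74
t_q=11/2 → seg 2, τ=3/2; S=-3+-137/148·τ+250/111·τ²+-1849/3996·τ³=-1045/1184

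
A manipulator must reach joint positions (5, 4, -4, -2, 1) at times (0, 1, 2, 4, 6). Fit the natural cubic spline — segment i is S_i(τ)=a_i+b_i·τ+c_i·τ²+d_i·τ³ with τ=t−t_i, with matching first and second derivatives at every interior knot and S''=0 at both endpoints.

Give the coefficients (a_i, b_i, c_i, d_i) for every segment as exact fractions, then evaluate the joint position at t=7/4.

Δ: Δ0=-1, Δ1=-8, Δ2=1, Δ3=3/2
row 1: diag=4, rhs=-42; c'=1/4, d'=-21/2
row 2: denom=6−1·1/4=23/4; d'=(54−1·-21/2)/(23/4)=258/23
row 3: denom=8−2·8/23=168/23; d'=(3−2·258/23)/(168/23)=-149/56
back: M3=-149/56
back: M2=258/23−8/23·-149/56=85/7
back: M1=-21/2−1/4·85/7=-379/28
M: M0=0, M1=-379/28, M2=85/7, M3=-149/56, M4=0
seg 0: a=5, c=M0/2=0, d=(M1−M0)/(6·1)=-379/168, b=Δ0−h0·(2M0+M1)/6=211/168
seg 1: a=4, c=M1/2=-379/56, d=(M2−M1)/(6·1)=719/168, b=Δ1−h1·(2M1+M2)/6=-463/84
seg 2: a=-4, c=M2/2=85/14, d=(M3−M2)/(6·2)=-829/672, b=Δ2−h2·(2M2+M3)/6=-149/24
seg 3: a=-2, c=M3/2=-149/112, d=(M4−M3)/(6·2)=149/672, b=Δ3−h3·(2M3+M4)/6=275/84
t_q=7/4 → seg 1, τ=3/4; S=4+-463/84·τ+-379/56·τ²+719/168·τ³=-7653/3584

  seg 0: a=5 b=211/168 c=0 d=-379/168
  seg 1: a=4 b=-463/84 c=-379/56 d=719/168
  seg 2: a=-4 b=-149/24 c=85/14 d=-829/672
  seg 3: a=-2 b=275/84 c=-149/112 d=149/672
S(7/4) = -7653/3584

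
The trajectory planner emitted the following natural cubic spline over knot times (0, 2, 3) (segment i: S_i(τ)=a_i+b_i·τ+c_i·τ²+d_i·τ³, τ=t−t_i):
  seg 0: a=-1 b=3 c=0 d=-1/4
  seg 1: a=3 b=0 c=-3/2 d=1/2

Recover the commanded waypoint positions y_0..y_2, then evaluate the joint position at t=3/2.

y_0 = S_0(0) = a_0 = -1
y_1 = S_1(0) = a_1 = 3
y_2 = S_1(1) = 2
t_q=3/2 is in segment 0 (τ=3/2); S_0(τ)=85/32

y_0=-1 y_1=3 y_2=2
S(3/2) = 85/32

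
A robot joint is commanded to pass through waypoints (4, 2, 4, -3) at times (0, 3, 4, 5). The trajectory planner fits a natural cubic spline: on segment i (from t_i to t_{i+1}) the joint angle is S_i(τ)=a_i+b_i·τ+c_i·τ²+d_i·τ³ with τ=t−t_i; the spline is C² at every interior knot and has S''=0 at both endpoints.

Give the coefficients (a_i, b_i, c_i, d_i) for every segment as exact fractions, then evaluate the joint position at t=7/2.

Δ: Δ0=-2/3, Δ1=2, Δ2=-7
row 1: diag=8, rhs=16; c'=1/8, d'=2
row 2: denom=4−1·1/8=31/8; d'=(-54−1·2)/(31/8)=-448/31
back: M2=-448/31
back: M1=2−1/8·-448/31=118/31
M: M0=0, M1=118/31, M2=-448/31, M3=0
seg 0: a=4, c=M0/2=0, d=(M1−M0)/(6·3)=59/279, b=Δ0−h0·(2M0+M1)/6=-239/93
seg 1: a=2, c=M1/2=59/31, d=(M2−M1)/(6·1)=-283/93, b=Δ1−h1·(2M1+M2)/6=292/93
seg 2: a=4, c=M2/2=-224/31, d=(M3−M2)/(6·1)=224/93, b=Δ2−h2·(2M2+M3)/6=-203/93
t_q=7/2 → seg 1, τ=1/2; S=2+292/93·τ+59/31·τ²+-283/93·τ³=909/248

  seg 0: a=4 b=-239/93 c=0 d=59/279
  seg 1: a=2 b=292/93 c=59/31 d=-283/93
  seg 2: a=4 b=-203/93 c=-224/31 d=224/93
S(7/2) = 909/248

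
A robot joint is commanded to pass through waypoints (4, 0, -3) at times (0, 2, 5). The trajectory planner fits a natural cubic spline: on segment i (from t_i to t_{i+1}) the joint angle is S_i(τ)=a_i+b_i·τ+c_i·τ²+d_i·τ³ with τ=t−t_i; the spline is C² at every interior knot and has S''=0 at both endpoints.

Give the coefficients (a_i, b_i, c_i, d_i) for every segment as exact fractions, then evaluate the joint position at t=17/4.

  seg 0: a=4 b=-11/5 c=0 d=1/20
  seg 1: a=0 b=-8/5 c=3/10 d=-1/30
S(17/4) = -315/128

Δ: Δ0=-2, Δ1=-1
row 1: diag=10, rhs=6; c'=3/10, d'=3/5
back: M1=3/5
M: M0=0, M1=3/5, M2=0
seg 0: a=4, c=M0/2=0, d=(M1−M0)/(6·2)=1/20, b=Δ0−h0·(2M0+M1)/6=-11/5
seg 1: a=0, c=M1/2=3/10, d=(M2−M1)/(6·3)=-1/30, b=Δ1−h1·(2M1+M2)/6=-8/5
t_q=17/4 → seg 1, τ=9/4; S=0+-8/5·τ+3/10·τ²+-1/30·τ³=-315/128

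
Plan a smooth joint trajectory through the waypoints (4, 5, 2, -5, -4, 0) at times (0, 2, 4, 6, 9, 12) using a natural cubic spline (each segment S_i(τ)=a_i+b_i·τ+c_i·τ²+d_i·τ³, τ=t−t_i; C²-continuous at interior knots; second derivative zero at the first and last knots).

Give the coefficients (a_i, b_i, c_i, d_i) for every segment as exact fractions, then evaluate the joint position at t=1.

  seg 0: a=4 b=2633/3138 c=0 d=-133/1569
  seg 1: a=5 b=-559/3138 c=-266/523 d=-239/3138
  seg 2: a=2 b=-9811/3138 c=-505/523 d=611/1569
  seg 3: a=-5 b=-7267/3138 c=717/523 d=-1531/9414
  seg 4: a=-4 b=2383/1569 c=-97/1046 d=97/9414
S(1) = 4973/1046

Δ: Δ0=1/2, Δ1=-3/2, Δ2=-7/2, Δ3=1/3, Δ4=4/3
row 1: diag=8, rhs=-12; c'=1/4, d'=-3/2
row 2: denom=8−2·1/4=15/2; d'=(-12−2·-3/2)/(15/2)=-6/5
row 3: denom=10−2·4/15=142/15; d'=(23−2·-6/5)/(142/15)=381/142
row 4: denom=12−3·45/142=1569/142; d'=(6−3·381/142)/(1569/142)=-97/523
back: M4=-97/523
back: M3=381/142−45/142·-97/523=1434/523
back: M2=-6/5−4/15·1434/523=-1010/523
back: M1=-3/2−1/4·-1010/523=-532/523
M: M0=0, M1=-532/523, M2=-1010/523, M3=1434/523, M4=-97/523, M5=0
seg 0: a=4, c=M0/2=0, d=(M1−M0)/(6·2)=-133/1569, b=Δ0−h0·(2M0+M1)/6=2633/3138
seg 1: a=5, c=M1/2=-266/523, d=(M2−M1)/(6·2)=-239/3138, b=Δ1−h1·(2M1+M2)/6=-559/3138
seg 2: a=2, c=M2/2=-505/523, d=(M3−M2)/(6·2)=611/1569, b=Δ2−h2·(2M2+M3)/6=-9811/3138
seg 3: a=-5, c=M3/2=717/523, d=(M4−M3)/(6·3)=-1531/9414, b=Δ3−h3·(2M3+M4)/6=-7267/3138
seg 4: a=-4, c=M4/2=-97/1046, d=(M5−M4)/(6·3)=97/9414, b=Δ4−h4·(2M4+M5)/6=2383/1569
t_q=1 → seg 0, τ=1; S=4+2633/3138·τ+0·τ²+-133/1569·τ³=4973/1046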